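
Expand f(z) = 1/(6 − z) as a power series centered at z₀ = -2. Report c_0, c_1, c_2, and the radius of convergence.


Let w = z − z₀, so z = z₀ + w.
Then 6 − z = 6 − (z₀ + w) = (6 − z₀) − w = 8 − w.
f(z) = 1/(8 − w) = (1/(8)) · 1/(1 − w/(8)) = Σ_{n≥0} w^n / (8)^(n+1).
So c_n = 1/(8)^(n+1):
  c_0 = 1/(8)^1 = 1/8.
  c_1 = 1/(8)^2 = 1/64.
  c_2 = 1/(8)^3 = 1/512.
The series is valid for |w/d| < 1, i.e. |z − z₀| < |d|.
Radius of convergence: R = |6 − z₀| = |8| = 8 (distance from z₀ to the singularity z = 6).

c_0 = 1/8, c_1 = 1/64, c_2 = 1/512; R = 8.


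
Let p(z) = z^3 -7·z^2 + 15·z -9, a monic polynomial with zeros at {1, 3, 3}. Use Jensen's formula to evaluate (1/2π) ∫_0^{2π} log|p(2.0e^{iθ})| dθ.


Zeros: 1, 3, 3; r = 2.0.
Inside |z| < r: 1. Outside (|z| ≥ r): 3, 3.
p(0) = -9, so log|p(0)| = log(9) = 2.1972.
Apply Jensen: I(r) = log|p(0)| + Σ_k log(r/|z_k|), summed over zeros inside |z| < r.
  log(r/|z_k|) for z_k = 1: log(2.0/1) = 0.6931
  Outside zeros (3, 3) contribute nothing to the Jensen sum.
Sum over inside zeros: 0.6931.
I(r) = log|p(0)| + (inside sum) = 2.1972 + 0.6931 = 2.8904.
Note: since some zeros are outside |z| ≤ r, the simplified n·log(r) form does NOT apply — only the inside zeros contribute.

I(r) ≈ 2.8904.


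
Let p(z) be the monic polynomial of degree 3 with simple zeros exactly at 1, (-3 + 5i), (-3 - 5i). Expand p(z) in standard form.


The polynomial is p(z) = ∏_{α ∈ S} (z − α), where S = {1, (-3 + 5i), (-3 - 5i)}.
Expanding the product yields: p(z) = z^3 + 5·z^2 + 28·z -34.
Note conjugate pairs combine to real quadratics: (z − (-3+5i))(z − (-3−5i)) = z² + 6z + 34.
The resulting polynomial has degree 3 and real coefficients as required.

p(z) = z^3 + 5·z^2 + 28·z -34.


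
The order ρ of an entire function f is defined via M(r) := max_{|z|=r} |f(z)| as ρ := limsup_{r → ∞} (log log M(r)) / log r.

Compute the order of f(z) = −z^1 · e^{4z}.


M(r) = max_{|z|=r} |-1|·|z|^1·|e^{4z}| = 1·r^1 · e^{4r^1} (the factors attain their maxima compatibly on |z|=r). Then log M(r) = log 1 + 1·log r + 4r^1, dominated by the last term, so log log M(r) ~ 1·log r. The polynomial factor -1z^1 contributes only a log r term and does not affect the order. ρ = 1.
Therefore ρ = 1.

Order ρ = 1.


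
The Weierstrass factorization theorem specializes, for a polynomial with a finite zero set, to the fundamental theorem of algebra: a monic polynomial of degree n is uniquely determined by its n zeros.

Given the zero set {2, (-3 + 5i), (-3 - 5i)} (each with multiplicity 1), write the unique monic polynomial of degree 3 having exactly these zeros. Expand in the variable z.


The polynomial is p(z) = ∏_{α ∈ S} (z − α), where S = {2, (-3 + 5i), (-3 - 5i)}.
Expanding the product yields: p(z) = z^3 + 4·z^2 + 22·z -68.
Note conjugate pairs combine to real quadratics: (z − (-3+5i))(z − (-3−5i)) = z² + 6z + 34.
The resulting polynomial has degree 3 and real coefficients as required.

p(z) = z^3 + 4·z^2 + 22·z -68.


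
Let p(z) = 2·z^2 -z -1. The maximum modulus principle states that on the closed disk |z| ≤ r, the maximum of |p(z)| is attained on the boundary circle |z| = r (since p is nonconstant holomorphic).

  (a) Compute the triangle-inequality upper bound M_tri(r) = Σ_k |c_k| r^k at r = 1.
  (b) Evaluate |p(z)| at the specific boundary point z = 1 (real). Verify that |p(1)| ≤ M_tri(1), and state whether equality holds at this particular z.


Coefficients: c_0 = -1, c_1 = -1, c_2 = 2. Radius r = 1.
Part (a). Triangle bound: M_tri(r) = Σ_k |c_k| r^k
  = |-1|·1^0 + |-1|·1^1 + |2|·1^2
  = 1 + 1 + 2 = 4.
This bounds M(r) := max_{|z|=r} |p(z)| from above; equality holds iff all terms c_k z^k can be made to align in phase at a single z on |z|=r.
Part (b). At z = 1 (real, on the circle |z| = r):
  p(1) = (-1)·1^0 + (-1)·1^1 + (2)·1^2 = 0.
  |p(1)| = 0.
Check: |p(1)| = 0 ≤ 4 = M_tri(1). ✓ Equality does not hold at z = 1 (the coefficients have mixed signs, so the terms do not all align in phase there).

M_tri(1) = 4; |p(1)| = 0; equality at z=1: no.


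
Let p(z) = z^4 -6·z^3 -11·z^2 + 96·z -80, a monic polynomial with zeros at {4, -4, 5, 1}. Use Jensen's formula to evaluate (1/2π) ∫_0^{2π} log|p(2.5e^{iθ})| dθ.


Zeros: -4, 1, 4, 5; r = 2.5.
Inside |z| < r: 1. Outside (|z| ≥ r): -4, 4, 5.
p(0) = -80, so log|p(0)| = log(80) = 4.3820.
Apply Jensen: I(r) = log|p(0)| + Σ_k log(r/|z_k|), summed over zeros inside |z| < r.
  log(r/|z_k|) for z_k = 1: log(2.5/1) = 0.9163
  Outside zeros (-4, 4, 5) contribute nothing to the Jensen sum.
Sum over inside zeros: 0.9163.
I(r) = log|p(0)| + (inside sum) = 4.3820 + 0.9163 = 5.2983.
Note: since some zeros are outside |z| ≤ r, the simplified n·log(r) form does NOT apply — only the inside zeros contribute.

I(r) ≈ 5.2983.


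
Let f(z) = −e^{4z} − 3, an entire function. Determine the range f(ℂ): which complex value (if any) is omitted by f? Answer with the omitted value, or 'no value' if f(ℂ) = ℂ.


Little Picard bounds the complement of f(ℂ) to at most one point.
e^{4z} is never zero on ℂ, so -1·e^{4z} takes every value in ℂ ∖ {0}. Adding -3 shifts the range to ℂ ∖ {-3}. Thus f omits exactly the value -3.

Omitted value: -3.


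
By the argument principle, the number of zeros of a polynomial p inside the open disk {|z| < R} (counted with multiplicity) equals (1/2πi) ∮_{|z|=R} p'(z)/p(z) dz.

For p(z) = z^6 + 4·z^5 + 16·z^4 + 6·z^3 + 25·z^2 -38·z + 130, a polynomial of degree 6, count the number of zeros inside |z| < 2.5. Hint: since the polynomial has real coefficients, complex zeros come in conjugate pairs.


The zeros of p are: (-2 + 3i), (-2 - 3i), (-1 + 2i), (-1 - 2i), (1 + 1i), (1 - 1i).
Their magnitudes are: 3.606, 3.606, 2.236, 2.236, 1.414, 1.414.
Zeros with |z| < R = 2.5: (-1 + 2i), (-1 - 2i), (1 + 1i), (1 - 1i).
Count = 4.
By the argument principle, (1/2πi) ∮_{|z|=R} p'(z)/p(z) dz equals exactly this count.

Number of zeros inside |z| < 2.5: 4.


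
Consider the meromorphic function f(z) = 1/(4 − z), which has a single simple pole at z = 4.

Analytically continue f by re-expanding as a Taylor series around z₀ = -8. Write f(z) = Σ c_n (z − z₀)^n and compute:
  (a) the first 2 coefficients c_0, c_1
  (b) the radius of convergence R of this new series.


Let w = z − z₀, so z = z₀ + w.
Then 4 − z = 4 − (z₀ + w) = (4 − z₀) − w = 12 − w.
f(z) = 1/(12 − w) = (1/(12)) · 1/(1 − w/(12)) = Σ_{n≥0} w^n / (12)^(n+1).
So c_n = 1/(12)^(n+1):
  c_0 = 1/(12)^1 = 1/12.
  c_1 = 1/(12)^2 = 1/144.
The series is valid for |w/d| < 1, i.e. |z − z₀| < |d|.
Radius of convergence: R = |4 − z₀| = |12| = 12 (distance from z₀ to the singularity z = 4).

c_0 = 1/12, c_1 = 1/144; R = 12.


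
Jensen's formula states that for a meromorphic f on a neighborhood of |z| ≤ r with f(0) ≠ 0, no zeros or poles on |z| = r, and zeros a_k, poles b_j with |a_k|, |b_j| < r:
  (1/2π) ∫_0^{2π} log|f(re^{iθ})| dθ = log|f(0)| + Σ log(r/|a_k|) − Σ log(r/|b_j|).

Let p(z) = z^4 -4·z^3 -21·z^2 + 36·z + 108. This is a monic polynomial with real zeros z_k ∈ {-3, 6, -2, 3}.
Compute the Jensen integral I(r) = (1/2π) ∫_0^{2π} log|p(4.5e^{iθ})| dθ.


Zeros: -3, -2, 3, 6; r = 4.5.
Inside |z| < r: -3, -2, 3. Outside (|z| ≥ r): 6.
p(0) = 108, so log|p(0)| = log(108) = 4.6821.
Apply Jensen: I(r) = log|p(0)| + Σ_k log(r/|z_k|), summed over zeros inside |z| < r.
  log(r/|z_k|) for z_k = -3: log(4.5/3) = 0.4055
  log(r/|z_k|) for z_k = -2: log(4.5/2) = 0.8109
  log(r/|z_k|) for z_k = 3: log(4.5/3) = 0.4055
  Outside zeros (6) contribute nothing to the Jensen sum.
Sum over inside zeros: 1.6219.
I(r) = log|p(0)| + (inside sum) = 4.6821 + 1.6219 = 6.3040.
Note: since some zeros are outside |z| ≤ r, the simplified n·log(r) form does NOT apply — only the inside zeros contribute.

I(r) ≈ 6.3040.


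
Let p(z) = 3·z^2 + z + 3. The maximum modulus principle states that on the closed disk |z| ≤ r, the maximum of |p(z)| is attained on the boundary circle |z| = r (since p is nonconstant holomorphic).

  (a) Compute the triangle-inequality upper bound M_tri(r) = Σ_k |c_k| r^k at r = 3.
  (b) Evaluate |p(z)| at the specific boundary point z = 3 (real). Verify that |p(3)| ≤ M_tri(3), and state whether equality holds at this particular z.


Coefficients: c_0 = 3, c_1 = 1, c_2 = 3. Radius r = 3.
Part (a). Triangle bound: M_tri(r) = Σ_k |c_k| r^k
  = |3|·3^0 + |1|·3^1 + |3|·3^2
  = 3 + 3 + 27 = 33.
This bounds M(r) := max_{|z|=r} |p(z)| from above; equality holds iff all terms c_k z^k can be made to align in phase at a single z on |z|=r.
Part (b). At z = 3 (real, on the circle |z| = r):
  p(3) = (3)·3^0 + (1)·3^1 + (3)·3^2 = 33.
  |p(3)| = 33.
Since all nonzero coefficients share the same sign, |p(3)| = 33 = M_tri(3); the triangle bound is attained at z = 3, so in fact M(r) = 33.

M_tri(3) = 33; |p(3)| = 33; equality at z=3: yes.


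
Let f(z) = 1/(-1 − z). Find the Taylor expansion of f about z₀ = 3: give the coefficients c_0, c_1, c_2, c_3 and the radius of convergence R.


Let w = z − z₀, so z = z₀ + w.
Then -1 − z = -1 − (z₀ + w) = (-1 − z₀) − w = -4 − w.
f(z) = 1/(-4 − w) = (1/(-4)) · 1/(1 − w/(-4)) = Σ_{n≥0} w^n / (-4)^(n+1).
So c_n = 1/(-4)^(n+1):
  c_0 = 1/(-4)^1 = -1/4.
  c_1 = 1/(-4)^2 = 1/16.
  c_2 = 1/(-4)^3 = -1/64.
  c_3 = 1/(-4)^4 = 1/256.
The series is valid for |w/d| < 1, i.e. |z − z₀| < |d|.
Radius of convergence: R = |-1 − z₀| = |-4| = 4 (distance from z₀ to the singularity z = -1).

c_0 = -1/4, c_1 = 1/16, c_2 = -1/64, c_3 = 1/256; R = 4.


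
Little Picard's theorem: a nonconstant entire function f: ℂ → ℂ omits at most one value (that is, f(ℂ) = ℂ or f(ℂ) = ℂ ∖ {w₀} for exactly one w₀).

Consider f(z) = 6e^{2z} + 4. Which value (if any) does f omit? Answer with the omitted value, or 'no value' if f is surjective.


Little Picard bounds the complement of f(ℂ) to at most one point.
e^{2z} is never zero on ℂ, so 6·e^{2z} takes every value in ℂ ∖ {0}. Adding 4 shifts the range to ℂ ∖ {4}. Thus f omits exactly the value 4.

Omitted value: 4.


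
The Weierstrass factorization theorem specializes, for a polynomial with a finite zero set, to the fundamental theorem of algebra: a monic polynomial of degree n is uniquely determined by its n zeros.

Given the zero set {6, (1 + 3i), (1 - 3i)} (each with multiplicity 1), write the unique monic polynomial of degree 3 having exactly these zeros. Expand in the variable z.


The polynomial is p(z) = ∏_{α ∈ S} (z − α), where S = {6, (1 + 3i), (1 - 3i)}.
Expanding the product yields: p(z) = z^3 -8·z^2 + 22·z -60.
Note conjugate pairs combine to real quadratics: (z − (1+3i))(z − (1−3i)) = z² − 2z + 10.
The resulting polynomial has degree 3 and real coefficients as required.

p(z) = z^3 -8·z^2 + 22·z -60.


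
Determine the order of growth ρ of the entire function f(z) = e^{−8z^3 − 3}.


|e^{−8z^3 − 3}| = e^{Re(-8·z^3) + -3} ≤ e^{8|z|^3 + -3} = e^{8r^3 + -3} on |z| = r, so ρ ≤ 3. Choosing z on |z|=r so that -8·z^3 is real positive (always possible by picking arg z appropriately) gives |f(z)| = e^{8r^3 + -3}, matching the bound. The additive constant -3 does not affect log log M(r) ~ 3·log r. Hence ρ = 3.
Therefore ρ = 3.

Order ρ = 3.


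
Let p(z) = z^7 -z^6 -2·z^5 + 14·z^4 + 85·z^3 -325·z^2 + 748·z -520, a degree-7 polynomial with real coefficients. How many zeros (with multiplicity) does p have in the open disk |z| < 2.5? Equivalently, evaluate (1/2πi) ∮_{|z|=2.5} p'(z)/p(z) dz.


The zeros of p are: (1 + 2i), (1 - 2i), 1, (-3 + 2i), (-3 - 2i), (2 + 2i), (2 - 2i).
Their magnitudes are: 2.236, 2.236, 1, 3.606, 3.606, 2.828, 2.828.
Zeros with |z| < R = 2.5: (1 + 2i), (1 - 2i), 1.
Count = 3.
By the argument principle, (1/2πi) ∮_{|z|=R} p'(z)/p(z) dz equals exactly this count.

Number of zeros inside |z| < 2.5: 3.


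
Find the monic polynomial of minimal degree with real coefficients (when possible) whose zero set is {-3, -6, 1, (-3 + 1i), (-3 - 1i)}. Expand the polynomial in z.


The polynomial is p(z) = ∏_{α ∈ S} (z − α), where S = {-3, -6, 1, (-3 + 1i), (-3 - 1i)}.
Expanding the product yields: p(z) = z^5 + 14·z^4 + 67·z^3 + 116·z^2 -18·z -180.
Note conjugate pairs combine to real quadratics: (z − (-3+1i))(z − (-3−1i)) = z² + 6z + 10.
The resulting polynomial has degree 5 and real coefficients as required.

p(z) = z^5 + 14·z^4 + 67·z^3 + 116·z^2 -18·z -180.


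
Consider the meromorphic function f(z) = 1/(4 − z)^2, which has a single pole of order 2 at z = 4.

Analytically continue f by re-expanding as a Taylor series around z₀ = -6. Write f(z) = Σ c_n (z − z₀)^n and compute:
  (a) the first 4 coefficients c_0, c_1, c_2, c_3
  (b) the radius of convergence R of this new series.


Let w = z − z₀, so z = z₀ + w.
Then 4 − z = 4 − (z₀ + w) = (4 − z₀) − w = 10 − w.
f(z) = 1/(10 − w)^2 = (1/(10)^2) · (1 − w/(10))^{−2}.
By the binomial series (1−u)^{−2} = Σ_{n≥0} C(n+1, 1) u^n for |u|<1, with u = w/(10):
  c_n = C(n+1, 1) / (10)^(n+2).
  c_0 = 1/(10)^2 = 1/100.
  c_1 = 2/(10)^3 = 1/500.
  c_2 = 3/(10)^4 = 3/10000.
  c_3 = 4/(10)^5 = 1/25000.
The series is valid for |w/d| < 1, i.e. |z − z₀| < |d|.
Radius of convergence: R = |4 − z₀| = |10| = 10 (distance from z₀ to the singularity z = 4).

c_0 = 1/100, c_1 = 1/500, c_2 = 3/10000, c_3 = 1/25000; R = 10.


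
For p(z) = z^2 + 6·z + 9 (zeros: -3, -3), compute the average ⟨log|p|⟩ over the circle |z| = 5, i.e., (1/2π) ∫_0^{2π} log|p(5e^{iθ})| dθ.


Zeros: -3, -3; r = 5.
Inside |z| < r: -3, -3. Outside (|z| ≥ r): ∅.
p(0) = 9, so log|p(0)| = log(9) = 2.1972.
Apply Jensen: I(r) = log|p(0)| + Σ_k log(r/|z_k|), summed over zeros inside |z| < r.
  log(r/|z_k|) for z_k = -3: log(5/3) = 0.5108
  log(r/|z_k|) for z_k = -3: log(5/3) = 0.5108
Sum over inside zeros: 1.0217.
I(r) = log|p(0)| + (inside sum) = 2.1972 + 1.0217 = 3.2189.
Closed form (all zeros inside, monic): I(r) = n·log(r) = 2·log(5) = 3.2189. ✓

I(r) ≈ 3.2189.


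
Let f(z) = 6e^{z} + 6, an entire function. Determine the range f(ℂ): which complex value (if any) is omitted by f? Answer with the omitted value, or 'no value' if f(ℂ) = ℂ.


Little Picard bounds the complement of f(ℂ) to at most one point.
e^{z} is never zero on ℂ, so 6·e^{z} takes every value in ℂ ∖ {0}. Adding 6 shifts the range to ℂ ∖ {6}. Thus f omits exactly the value 6.

Omitted value: 6.


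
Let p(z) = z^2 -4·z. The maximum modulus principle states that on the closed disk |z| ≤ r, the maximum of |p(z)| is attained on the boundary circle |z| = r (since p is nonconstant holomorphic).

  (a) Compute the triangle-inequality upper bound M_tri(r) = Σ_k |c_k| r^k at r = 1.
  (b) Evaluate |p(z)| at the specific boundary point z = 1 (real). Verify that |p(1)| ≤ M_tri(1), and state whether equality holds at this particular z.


Coefficients: c_0 = 0, c_1 = -4, c_2 = 1. Radius r = 1.
Part (a). Triangle bound: M_tri(r) = Σ_k |c_k| r^k
  = |0|·1^0 + |-4|·1^1 + |1|·1^2
  = 0 + 4 + 1 = 5.
This bounds M(r) := max_{|z|=r} |p(z)| from above; equality holds iff all terms c_k z^k can be made to align in phase at a single z on |z|=r.
Part (b). At z = 1 (real, on the circle |z| = r):
  p(1) = (0)·1^0 + (-4)·1^1 + (1)·1^2 = -3.
  |p(1)| = 3.
Check: |p(1)| = 3 ≤ 5 = M_tri(1). ✓ Equality does not hold at z = 1 (the coefficients have mixed signs, so the terms do not all align in phase there).

M_tri(1) = 5; |p(1)| = 3; equality at z=1: no.


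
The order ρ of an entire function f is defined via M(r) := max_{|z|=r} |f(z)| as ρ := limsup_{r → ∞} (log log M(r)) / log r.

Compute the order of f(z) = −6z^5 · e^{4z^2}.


M(r) = max_{|z|=r} |-6|·|z|^5·|e^{4z^2}| = 6·r^5 · e^{4r^2} (the factors attain their maxima compatibly on |z|=r). Then log M(r) = log 6 + 5·log r + 4r^2, dominated by the last term, so log log M(r) ~ 2·log r. The polynomial factor -6z^5 contributes only a log r term and does not affect the order. ρ = 2.
Therefore ρ = 2.

Order ρ = 2.


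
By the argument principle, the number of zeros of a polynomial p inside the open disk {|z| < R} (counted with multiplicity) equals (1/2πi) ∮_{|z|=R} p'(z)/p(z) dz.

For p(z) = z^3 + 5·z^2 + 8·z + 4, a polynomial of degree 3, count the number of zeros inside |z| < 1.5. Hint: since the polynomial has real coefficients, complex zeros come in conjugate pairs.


The zeros of p are: -2, -2, -1.
Their magnitudes are: 2, 2, 1.
Zeros with |z| < R = 1.5: -1.
Count = 1.
By the argument principle, (1/2πi) ∮_{|z|=R} p'(z)/p(z) dz equals exactly this count.

Number of zeros inside |z| < 1.5: 1.


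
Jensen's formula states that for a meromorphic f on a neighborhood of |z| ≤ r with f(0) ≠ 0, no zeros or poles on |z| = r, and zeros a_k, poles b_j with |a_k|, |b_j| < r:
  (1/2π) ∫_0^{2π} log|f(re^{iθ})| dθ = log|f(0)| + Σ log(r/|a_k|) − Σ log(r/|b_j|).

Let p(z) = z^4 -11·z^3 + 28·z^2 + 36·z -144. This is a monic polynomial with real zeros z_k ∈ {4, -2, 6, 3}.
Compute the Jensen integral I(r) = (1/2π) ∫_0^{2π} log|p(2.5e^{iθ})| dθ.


Zeros: -2, 3, 4, 6; r = 2.5.
Inside |z| < r: -2. Outside (|z| ≥ r): 3, 4, 6.
p(0) = -144, so log|p(0)| = log(144) = 4.9698.
Apply Jensen: I(r) = log|p(0)| + Σ_k log(r/|z_k|), summed over zeros inside |z| < r.
  log(r/|z_k|) for z_k = -2: log(2.5/2) = 0.2231
  Outside zeros (3, 4, 6) contribute nothing to the Jensen sum.
Sum over inside zeros: 0.2231.
I(r) = log|p(0)| + (inside sum) = 4.9698 + 0.2231 = 5.1930.
Note: since some zeros are outside |z| ≤ r, the simplified n·log(r) form does NOT apply — only the inside zeros contribute.

I(r) ≈ 5.1930.


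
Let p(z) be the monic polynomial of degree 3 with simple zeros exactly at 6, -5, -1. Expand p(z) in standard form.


The polynomial is p(z) = ∏_{α ∈ S} (z − α), where S = {6, -5, -1}.
Expanding the product yields: p(z) = z^3 -31·z -30.
The resulting polynomial has degree 3 and real coefficients as required.

p(z) = z^3 -31·z -30.


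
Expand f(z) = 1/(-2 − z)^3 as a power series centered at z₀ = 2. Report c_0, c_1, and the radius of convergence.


Let w = z − z₀, so z = z₀ + w.
Then -2 − z = -2 − (z₀ + w) = (-2 − z₀) − w = -4 − w.
f(z) = 1/(-4 − w)^3 = (1/(-4)^3) · (1 − w/(-4))^{−3}.
By the binomial series (1−u)^{−3} = Σ_{n≥0} C(n+2, 2) u^n for |u|<1, with u = w/(-4):
  c_n = C(n+2, 2) / (-4)^(n+3).
  c_0 = 1/(-4)^3 = -1/64.
  c_1 = 3/(-4)^4 = 3/256.
The series is valid for |w/d| < 1, i.e. |z − z₀| < |d|.
Radius of convergence: R = |-2 − z₀| = |-4| = 4 (distance from z₀ to the singularity z = -2).

c_0 = -1/64, c_1 = 3/256; R = 4.


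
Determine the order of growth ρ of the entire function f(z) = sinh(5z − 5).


sinh(w) is a linear combination of e^{iw} and e^{−iw} (or e^w, e^{−w} in the hyperbolic case), so |sinh(w)| ≤ e^{|w|}. With w = 5z − 5, |w| ≤ 5|z| + 5 = 5r + 5 on |z| = r, giving M(r) ≤ e^{5r + 5}, so ρ ≤ 1. On a suitable ray (z = it for sin/cos; z = t for sinh/cosh, t real → ∞), |sinh(5z − 5)| grows like e^{5|t|}/2, so ρ ≥ 1. Hence ρ = 1.
Therefore ρ = 1.

Order ρ = 1.


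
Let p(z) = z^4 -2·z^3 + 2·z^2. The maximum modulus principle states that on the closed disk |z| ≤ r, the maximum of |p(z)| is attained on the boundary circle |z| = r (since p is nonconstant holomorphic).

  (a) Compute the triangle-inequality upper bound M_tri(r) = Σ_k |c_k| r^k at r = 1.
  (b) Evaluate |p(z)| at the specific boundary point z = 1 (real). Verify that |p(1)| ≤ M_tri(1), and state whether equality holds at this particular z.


Coefficients: c_0 = 0, c_1 = 0, c_2 = 2, c_3 = -2, c_4 = 1. Radius r = 1.
Part (a). Triangle bound: M_tri(r) = Σ_k |c_k| r^k
  = |0|·1^0 + |0|·1^1 + |2|·1^2 + |-2|·1^3 + |1|·1^4
  = 0 + 0 + 2 + 2 + 1 = 5.
This bounds M(r) := max_{|z|=r} |p(z)| from above; equality holds iff all terms c_k z^k can be made to align in phase at a single z on |z|=r.
Part (b). At z = 1 (real, on the circle |z| = r):
  p(1) = (0)·1^0 + (0)·1^1 + (2)·1^2 + (-2)·1^3 + (1)·1^4 = 1.
  |p(1)| = 1.
Check: |p(1)| = 1 ≤ 5 = M_tri(1). ✓ Equality does not hold at z = 1 (the coefficients have mixed signs, so the terms do not all align in phase there).

M_tri(1) = 5; |p(1)| = 1; equality at z=1: no.


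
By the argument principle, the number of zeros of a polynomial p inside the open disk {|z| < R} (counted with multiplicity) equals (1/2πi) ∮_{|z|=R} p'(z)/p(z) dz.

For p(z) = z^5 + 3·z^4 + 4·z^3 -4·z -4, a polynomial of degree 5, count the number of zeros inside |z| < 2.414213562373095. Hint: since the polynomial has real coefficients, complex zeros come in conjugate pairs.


The zeros of p are: (-1 + 1i), (-1 - 1i), 1, (-1 + 1i), (-1 - 1i).
Their magnitudes are: 1.414, 1.414, 1, 1.414, 1.414.
Zeros with |z| < R = 2.414213562373095: (-1 + 1i), (-1 - 1i), 1, (-1 + 1i), (-1 - 1i).
Count = 5.
By the argument principle, (1/2πi) ∮_{|z|=R} p'(z)/p(z) dz equals exactly this count.

Number of zeros inside |z| < 2.414213562373095: 5.


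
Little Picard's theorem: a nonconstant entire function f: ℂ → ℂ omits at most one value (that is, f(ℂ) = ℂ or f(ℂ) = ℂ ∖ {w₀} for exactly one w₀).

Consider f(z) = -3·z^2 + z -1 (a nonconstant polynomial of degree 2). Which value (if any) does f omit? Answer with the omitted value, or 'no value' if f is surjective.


Little Picard bounds the complement of f(ℂ) to at most one point.
For every w ∈ ℂ, the equation p(z) − w = 0 is a nonconstant polynomial in z and hence has at least one root by the fundamental theorem of algebra. So p is surjective onto ℂ, omitting no value.

Omitted value: no value.


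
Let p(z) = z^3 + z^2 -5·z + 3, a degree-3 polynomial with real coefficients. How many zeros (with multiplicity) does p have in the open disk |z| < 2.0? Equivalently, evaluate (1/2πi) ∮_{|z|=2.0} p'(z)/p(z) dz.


The zeros of p are: 1, 1, -3.
Their magnitudes are: 1, 1, 3.
Zeros with |z| < R = 2.0: 1, 1.
Count = 2.
By the argument principle, (1/2πi) ∮_{|z|=R} p'(z)/p(z) dz equals exactly this count.

Number of zeros inside |z| < 2.0: 2.


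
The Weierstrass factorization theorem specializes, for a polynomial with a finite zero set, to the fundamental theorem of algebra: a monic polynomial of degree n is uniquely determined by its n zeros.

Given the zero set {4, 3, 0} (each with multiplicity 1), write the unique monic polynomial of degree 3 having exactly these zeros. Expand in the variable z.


The polynomial is p(z) = ∏_{α ∈ S} (z − α), where S = {4, 3, 0}.
Expanding the product yields: p(z) = z^3 -7·z^2 + 12·z.
The resulting polynomial has degree 3 and real coefficients as required.

p(z) = z^3 -7·z^2 + 12·z.


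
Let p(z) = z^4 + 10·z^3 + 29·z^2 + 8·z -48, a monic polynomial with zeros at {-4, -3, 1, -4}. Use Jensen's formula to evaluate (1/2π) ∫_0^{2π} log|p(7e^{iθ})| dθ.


Zeros: -4, -4, -3, 1; r = 7.
Inside |z| < r: -4, -4, -3, 1. Outside (|z| ≥ r): ∅.
p(0) = -48, so log|p(0)| = log(48) = 3.8712.
Apply Jensen: I(r) = log|p(0)| + Σ_k log(r/|z_k|), summed over zeros inside |z| < r.
  log(r/|z_k|) for z_k = -4: log(7/4) = 0.5596
  log(r/|z_k|) for z_k = -3: log(7/3) = 0.8473
  log(r/|z_k|) for z_k = 1: log(7/1) = 1.9459
  log(r/|z_k|) for z_k = -4: log(7/4) = 0.5596
Sum over inside zeros: 3.9124.
I(r) = log|p(0)| + (inside sum) = 3.8712 + 3.9124 = 7.7836.
Closed form (all zeros inside, monic): I(r) = n·log(r) = 4·log(7) = 7.7836. ✓

I(r) ≈ 7.7836.


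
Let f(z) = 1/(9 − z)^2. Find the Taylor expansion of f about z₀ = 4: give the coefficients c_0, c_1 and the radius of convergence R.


Let w = z − z₀, so z = z₀ + w.
Then 9 − z = 9 − (z₀ + w) = (9 − z₀) − w = 5 − w.
f(z) = 1/(5 − w)^2 = (1/(5)^2) · (1 − w/(5))^{−2}.
By the binomial series (1−u)^{−2} = Σ_{n≥0} C(n+1, 1) u^n for |u|<1, with u = w/(5):
  c_n = C(n+1, 1) / (5)^(n+2).
  c_0 = 1/(5)^2 = 1/25.
  c_1 = 2/(5)^3 = 2/125.
The series is valid for |w/d| < 1, i.e. |z − z₀| < |d|.
Radius of convergence: R = |9 − z₀| = |5| = 5 (distance from z₀ to the singularity z = 9).

c_0 = 1/25, c_1 = 2/125; R = 5.


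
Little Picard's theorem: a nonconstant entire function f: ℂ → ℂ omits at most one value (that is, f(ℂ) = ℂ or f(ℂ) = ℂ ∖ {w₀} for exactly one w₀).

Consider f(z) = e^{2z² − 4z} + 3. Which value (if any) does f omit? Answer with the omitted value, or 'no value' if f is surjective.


Little Picard bounds the complement of f(ℂ) to at most one point.
The exponent g(z) = 2z² − 4z is a nonconstant polynomial, hence surjective onto ℂ. So e^{g(z)} takes every value in {e^w : w ∈ ℂ} = ℂ ∖ {0}. Adding 3 shifts the range to ℂ ∖ {3}. f omits exactly 3.

Omitted value: 3.


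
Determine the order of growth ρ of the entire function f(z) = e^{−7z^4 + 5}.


|e^{−7z^4 + 5}| = e^{Re(-7·z^4) + 5} ≤ e^{7|z|^4 + 5} = e^{7r^4 + 5} on |z| = r, so ρ ≤ 4. Choosing z on |z|=r so that -7·z^4 is real positive (always possible by picking arg z appropriately) gives |f(z)| = e^{7r^4 + 5}, matching the bound. The additive constant 5 does not affect log log M(r) ~ 4·log r. Hence ρ = 4.
Therefore ρ = 4.

Order ρ = 4.


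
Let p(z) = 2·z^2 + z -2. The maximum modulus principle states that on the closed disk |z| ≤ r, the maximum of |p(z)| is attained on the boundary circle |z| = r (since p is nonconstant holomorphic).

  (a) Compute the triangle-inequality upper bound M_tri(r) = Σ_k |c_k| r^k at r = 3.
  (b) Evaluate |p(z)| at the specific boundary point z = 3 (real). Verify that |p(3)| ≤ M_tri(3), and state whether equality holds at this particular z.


Coefficients: c_0 = -2, c_1 = 1, c_2 = 2. Radius r = 3.
Part (a). Triangle bound: M_tri(r) = Σ_k |c_k| r^k
  = |-2|·3^0 + |1|·3^1 + |2|·3^2
  = 2 + 3 + 18 = 23.
This bounds M(r) := max_{|z|=r} |p(z)| from above; equality holds iff all terms c_k z^k can be made to align in phase at a single z on |z|=r.
Part (b). At z = 3 (real, on the circle |z| = r):
  p(3) = (-2)·3^0 + (1)·3^1 + (2)·3^2 = 19.
  |p(3)| = 19.
Check: |p(3)| = 19 ≤ 23 = M_tri(3). ✓ Equality does not hold at z = 3 (the coefficients have mixed signs, so the terms do not all align in phase there).

M_tri(3) = 23; |p(3)| = 19; equality at z=3: no.


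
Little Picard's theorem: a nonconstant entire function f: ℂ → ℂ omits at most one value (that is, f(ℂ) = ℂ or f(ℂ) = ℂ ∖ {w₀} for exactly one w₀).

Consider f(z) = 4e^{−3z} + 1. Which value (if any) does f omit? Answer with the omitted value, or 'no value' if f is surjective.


Little Picard bounds the complement of f(ℂ) to at most one point.
e^{−3z} is never zero on ℂ, so 4·e^{−3z} takes every value in ℂ ∖ {0}. Adding 1 shifts the range to ℂ ∖ {1}. Thus f omits exactly the value 1.

Omitted value: 1.


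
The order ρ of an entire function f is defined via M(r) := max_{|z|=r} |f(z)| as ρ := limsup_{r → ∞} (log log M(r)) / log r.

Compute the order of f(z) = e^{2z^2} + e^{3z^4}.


Each summand is entire of order 2 and 4 respectively (as in the single-exponential case). The order of a sum is at most the max of the orders, so ρ ≤ 4. For the lower bound: on |z|=r choose arg z so that 3z^4 is real positive; then |e^{3z^4}| = e^{3r^4} while |e^{2z^2}| ≤ e^{2r^2} = o(e^{3r^4}). So |f| ≥ e^{3r^4}(1 − o(1)) and ρ ≥ 4. Hence ρ = max(2, 4) = 4.
Therefore ρ = 4.

Order ρ = 4.


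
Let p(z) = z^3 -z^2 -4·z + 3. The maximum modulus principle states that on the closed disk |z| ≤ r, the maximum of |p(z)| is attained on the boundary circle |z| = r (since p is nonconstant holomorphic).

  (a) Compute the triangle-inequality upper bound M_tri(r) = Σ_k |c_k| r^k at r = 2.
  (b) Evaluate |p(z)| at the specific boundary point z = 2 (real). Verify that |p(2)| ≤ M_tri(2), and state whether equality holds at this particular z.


Coefficients: c_0 = 3, c_1 = -4, c_2 = -1, c_3 = 1. Radius r = 2.
Part (a). Triangle bound: M_tri(r) = Σ_k |c_k| r^k
  = |3|·2^0 + |-4|·2^1 + |-1|·2^2 + |1|·2^3
  = 3 + 8 + 4 + 8 = 23.
This bounds M(r) := max_{|z|=r} |p(z)| from above; equality holds iff all terms c_k z^k can be made to align in phase at a single z on |z|=r.
Part (b). At z = 2 (real, on the circle |z| = r):
  p(2) = (3)·2^0 + (-4)·2^1 + (-1)·2^2 + (1)·2^3 = -1.
  |p(2)| = 1.
Check: |p(2)| = 1 ≤ 23 = M_tri(2). ✓ Equality does not hold at z = 2 (the coefficients have mixed signs, so the terms do not all align in phase there).

M_tri(2) = 23; |p(2)| = 1; equality at z=2: no.


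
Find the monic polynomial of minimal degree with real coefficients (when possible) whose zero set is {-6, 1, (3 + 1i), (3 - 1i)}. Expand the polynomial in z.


The polynomial is p(z) = ∏_{α ∈ S} (z − α), where S = {-6, 1, (3 + 1i), (3 - 1i)}.
Expanding the product yields: p(z) = z^4 -z^3 -26·z^2 + 86·z -60.
Note conjugate pairs combine to real quadratics: (z − (3+1i))(z − (3−1i)) = z² − 6z + 10.
The resulting polynomial has degree 4 and real coefficients as required.

p(z) = z^4 -z^3 -26·z^2 + 86·z -60.


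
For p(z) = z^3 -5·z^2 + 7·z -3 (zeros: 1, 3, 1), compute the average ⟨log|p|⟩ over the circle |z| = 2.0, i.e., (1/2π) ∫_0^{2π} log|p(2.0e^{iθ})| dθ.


Zeros: 1, 1, 3; r = 2.0.
Inside |z| < r: 1, 1. Outside (|z| ≥ r): 3.
p(0) = -3, so log|p(0)| = log(3) = 1.0986.
Apply Jensen: I(r) = log|p(0)| + Σ_k log(r/|z_k|), summed over zeros inside |z| < r.
  log(r/|z_k|) for z_k = 1: log(2.0/1) = 0.6931
  log(r/|z_k|) for z_k = 1: log(2.0/1) = 0.6931
  Outside zeros (3) contribute nothing to the Jensen sum.
Sum over inside zeros: 1.3863.
I(r) = log|p(0)| + (inside sum) = 1.0986 + 1.3863 = 2.4849.
Note: since some zeros are outside |z| ≤ r, the simplified n·log(r) form does NOT apply — only the inside zeros contribute.

I(r) ≈ 2.4849.


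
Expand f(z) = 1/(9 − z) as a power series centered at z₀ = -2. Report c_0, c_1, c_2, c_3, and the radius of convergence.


Let w = z − z₀, so z = z₀ + w.
Then 9 − z = 9 − (z₀ + w) = (9 − z₀) − w = 11 − w.
f(z) = 1/(11 − w) = (1/(11)) · 1/(1 − w/(11)) = Σ_{n≥0} w^n / (11)^(n+1).
So c_n = 1/(11)^(n+1):
  c_0 = 1/(11)^1 = 1/11.
  c_1 = 1/(11)^2 = 1/121.
  c_2 = 1/(11)^3 = 1/1331.
  c_3 = 1/(11)^4 = 1/14641.
The series is valid for |w/d| < 1, i.e. |z − z₀| < |d|.
Radius of convergence: R = |9 − z₀| = |11| = 11 (distance from z₀ to the singularity z = 9).

c_0 = 1/11, c_1 = 1/121, c_2 = 1/1331, c_3 = 1/14641; R = 11.


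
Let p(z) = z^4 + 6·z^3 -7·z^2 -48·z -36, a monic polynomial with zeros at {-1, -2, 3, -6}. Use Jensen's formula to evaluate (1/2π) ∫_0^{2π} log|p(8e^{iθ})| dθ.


Zeros: -6, -2, -1, 3; r = 8.
Inside |z| < r: -6, -2, -1, 3. Outside (|z| ≥ r): ∅.
p(0) = -36, so log|p(0)| = log(36) = 3.5835.
Apply Jensen: I(r) = log|p(0)| + Σ_k log(r/|z_k|), summed over zeros inside |z| < r.
  log(r/|z_k|) for z_k = -1: log(8/1) = 2.0794
  log(r/|z_k|) for z_k = -2: log(8/2) = 1.3863
  log(r/|z_k|) for z_k = 3: log(8/3) = 0.9808
  log(r/|z_k|) for z_k = -6: log(8/6) = 0.2877
Sum over inside zeros: 4.7342.
I(r) = log|p(0)| + (inside sum) = 3.5835 + 4.7342 = 8.3178.
Closed form (all zeros inside, monic): I(r) = n·log(r) = 4·log(8) = 8.3178. ✓

I(r) ≈ 8.3178.


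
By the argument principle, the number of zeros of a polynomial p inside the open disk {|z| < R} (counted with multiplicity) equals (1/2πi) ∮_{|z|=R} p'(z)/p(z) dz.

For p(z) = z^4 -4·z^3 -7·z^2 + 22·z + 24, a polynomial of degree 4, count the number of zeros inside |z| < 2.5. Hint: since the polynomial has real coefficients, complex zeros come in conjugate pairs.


The zeros of p are: -2, 4, -1, 3.
Their magnitudes are: 2, 4, 1, 3.
Zeros with |z| < R = 2.5: -2, -1.
Count = 2.
By the argument principle, (1/2πi) ∮_{|z|=R} p'(z)/p(z) dz equals exactly this count.

Number of zeros inside |z| < 2.5: 2.


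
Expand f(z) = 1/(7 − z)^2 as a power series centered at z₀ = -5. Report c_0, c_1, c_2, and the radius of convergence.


Let w = z − z₀, so z = z₀ + w.
Then 7 − z = 7 − (z₀ + w) = (7 − z₀) − w = 12 − w.
f(z) = 1/(12 − w)^2 = (1/(12)^2) · (1 − w/(12))^{−2}.
By the binomial series (1−u)^{−2} = Σ_{n≥0} C(n+1, 1) u^n for |u|<1, with u = w/(12):
  c_n = C(n+1, 1) / (12)^(n+2).
  c_0 = 1/(12)^2 = 1/144.
  c_1 = 2/(12)^3 = 1/864.
  c_2 = 3/(12)^4 = 1/6912.
The series is valid for |w/d| < 1, i.e. |z − z₀| < |d|.
Radius of convergence: R = |7 − z₀| = |12| = 12 (distance from z₀ to the singularity z = 7).

c_0 = 1/144, c_1 = 1/864, c_2 = 1/6912; R = 12.


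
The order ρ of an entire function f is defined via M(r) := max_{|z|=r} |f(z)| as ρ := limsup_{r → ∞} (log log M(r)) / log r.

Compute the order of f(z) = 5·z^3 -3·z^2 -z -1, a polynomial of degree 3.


|f(z)| ≤ Σ|c_k|·r^k = O(r^3) as r → ∞. Polynomial growth is O(e^{r^ε}) for every ε > 0 (since r^3/e^{r^ε} → 0), so ρ ≤ ε for all ε > 0, i.e. ρ = 0. Every nonconstant polynomial has order 0.
Therefore ρ = 0.

Order ρ = 0.


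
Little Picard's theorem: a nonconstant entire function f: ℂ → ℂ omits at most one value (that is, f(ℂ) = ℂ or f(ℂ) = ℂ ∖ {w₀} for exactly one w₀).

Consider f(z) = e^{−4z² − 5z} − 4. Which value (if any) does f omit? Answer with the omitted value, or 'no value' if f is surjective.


Little Picard bounds the complement of f(ℂ) to at most one point.
The exponent g(z) = −4z² − 5z is a nonconstant polynomial, hence surjective onto ℂ. So e^{g(z)} takes every value in {e^w : w ∈ ℂ} = ℂ ∖ {0}. Adding -4 shifts the range to ℂ ∖ {-4}. f omits exactly -4.

Omitted value: -4.


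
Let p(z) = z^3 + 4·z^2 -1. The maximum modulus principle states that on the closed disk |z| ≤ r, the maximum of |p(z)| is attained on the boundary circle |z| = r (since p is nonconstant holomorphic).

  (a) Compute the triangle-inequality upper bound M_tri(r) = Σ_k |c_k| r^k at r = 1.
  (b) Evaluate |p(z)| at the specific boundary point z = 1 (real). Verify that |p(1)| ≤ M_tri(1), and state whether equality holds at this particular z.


Coefficients: c_0 = -1, c_1 = 0, c_2 = 4, c_3 = 1. Radius r = 1.
Part (a). Triangle bound: M_tri(r) = Σ_k |c_k| r^k
  = |-1|·1^0 + |0|·1^1 + |4|·1^2 + |1|·1^3
  = 1 + 0 + 4 + 1 = 6.
This bounds M(r) := max_{|z|=r} |p(z)| from above; equality holds iff all terms c_k z^k can be made to align in phase at a single z on |z|=r.
Part (b). At z = 1 (real, on the circle |z| = r):
  p(1) = (-1)·1^0 + (0)·1^1 + (4)·1^2 + (1)·1^3 = 4.
  |p(1)| = 4.
Check: |p(1)| = 4 ≤ 6 = M_tri(1). ✓ Equality does not hold at z = 1 (the coefficients have mixed signs, so the terms do not all align in phase there).

M_tri(1) = 6; |p(1)| = 4; equality at z=1: no.


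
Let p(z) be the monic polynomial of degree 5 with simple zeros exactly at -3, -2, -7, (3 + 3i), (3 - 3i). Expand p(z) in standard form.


The polynomial is p(z) = ∏_{α ∈ S} (z − α), where S = {-3, -2, -7, (3 + 3i), (3 - 3i)}.
Expanding the product yields: p(z) = z^5 + 6·z^4 -13·z^3 + 12·z^2 + 486·z + 756.
Note conjugate pairs combine to real quadratics: (z − (3+3i))(z − (3−3i)) = z² − 6z + 18.
The resulting polynomial has degree 5 and real coefficients as required.

p(z) = z^5 + 6·z^4 -13·z^3 + 12·z^2 + 486·z + 756.


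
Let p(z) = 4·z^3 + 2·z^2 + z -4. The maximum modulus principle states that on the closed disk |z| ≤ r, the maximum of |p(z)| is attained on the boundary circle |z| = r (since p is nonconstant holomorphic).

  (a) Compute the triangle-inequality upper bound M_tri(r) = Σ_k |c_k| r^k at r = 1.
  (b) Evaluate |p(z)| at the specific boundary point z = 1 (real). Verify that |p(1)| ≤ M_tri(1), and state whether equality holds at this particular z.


Coefficients: c_0 = -4, c_1 = 1, c_2 = 2, c_3 = 4. Radius r = 1.
Part (a). Triangle bound: M_tri(r) = Σ_k |c_k| r^k
  = |-4|·1^0 + |1|·1^1 + |2|·1^2 + |4|·1^3
  = 4 + 1 + 2 + 4 = 11.
This bounds M(r) := max_{|z|=r} |p(z)| from above; equality holds iff all terms c_k z^k can be made to align in phase at a single z on |z|=r.
Part (b). At z = 1 (real, on the circle |z| = r):
  p(1) = (-4)·1^0 + (1)·1^1 + (2)·1^2 + (4)·1^3 = 3.
  |p(1)| = 3.
Check: |p(1)| = 3 ≤ 11 = M_tri(1). ✓ Equality does not hold at z = 1 (the coefficients have mixed signs, so the terms do not all align in phase there).

M_tri(1) = 11; |p(1)| = 3; equality at z=1: no.


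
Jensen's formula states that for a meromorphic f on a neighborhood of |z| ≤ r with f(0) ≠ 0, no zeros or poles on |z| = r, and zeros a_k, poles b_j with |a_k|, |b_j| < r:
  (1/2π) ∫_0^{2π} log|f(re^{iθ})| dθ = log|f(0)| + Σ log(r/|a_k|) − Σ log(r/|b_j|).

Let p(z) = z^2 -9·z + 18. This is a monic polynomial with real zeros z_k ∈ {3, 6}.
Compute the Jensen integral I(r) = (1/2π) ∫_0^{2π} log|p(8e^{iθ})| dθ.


Zeros: 3, 6; r = 8.
Inside |z| < r: 3, 6. Outside (|z| ≥ r): ∅.
p(0) = 18, so log|p(0)| = log(18) = 2.8904.
Apply Jensen: I(r) = log|p(0)| + Σ_k log(r/|z_k|), summed over zeros inside |z| < r.
  log(r/|z_k|) for z_k = 3: log(8/3) = 0.9808
  log(r/|z_k|) for z_k = 6: log(8/6) = 0.2877
Sum over inside zeros: 1.2685.
I(r) = log|p(0)| + (inside sum) = 2.8904 + 1.2685 = 4.1589.
Closed form (all zeros inside, monic): I(r) = n·log(r) = 2·log(8) = 4.1589. ✓

I(r) ≈ 4.1589.


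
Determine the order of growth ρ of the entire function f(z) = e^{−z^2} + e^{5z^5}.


Each summand is entire of order 2 and 5 respectively (as in the single-exponential case). The order of a sum is at most the max of the orders, so ρ ≤ 5. For the lower bound: on |z|=r choose arg z so that 5z^5 is real positive; then |e^{5z^5}| = e^{5r^5} while |e^{-1z^2}| ≤ e^{1r^2} = o(e^{5r^5}). So |f| ≥ e^{5r^5}(1 − o(1)) and ρ ≥ 5. Hence ρ = max(2, 5) = 5.
Therefore ρ = 5.

Order ρ = 5.


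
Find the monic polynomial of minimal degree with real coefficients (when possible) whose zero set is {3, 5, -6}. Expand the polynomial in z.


The polynomial is p(z) = ∏_{α ∈ S} (z − α), where S = {3, 5, -6}.
Expanding the product yields: p(z) = z^3 -2·z^2 -33·z + 90.
The resulting polynomial has degree 3 and real coefficients as required.

p(z) = z^3 -2·z^2 -33·z + 90.


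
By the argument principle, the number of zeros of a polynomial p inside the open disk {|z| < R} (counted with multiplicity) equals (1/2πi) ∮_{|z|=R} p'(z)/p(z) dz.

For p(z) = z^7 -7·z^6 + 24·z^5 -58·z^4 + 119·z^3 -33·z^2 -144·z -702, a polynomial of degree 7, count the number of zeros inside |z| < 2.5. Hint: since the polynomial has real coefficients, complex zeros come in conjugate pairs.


The zeros of p are: 3, (-1 + 1i), (-1 - 1i), (0 + 3i), (0 - 3i), (3 + 2i), (3 - 2i).
Their magnitudes are: 3, 1.414, 1.414, 3, 3, 3.606, 3.606.
Zeros with |z| < R = 2.5: (-1 + 1i), (-1 - 1i).
Count = 2.
By the argument principle, (1/2πi) ∮_{|z|=R} p'(z)/p(z) dz equals exactly this count.

Number of zeros inside |z| < 2.5: 2.


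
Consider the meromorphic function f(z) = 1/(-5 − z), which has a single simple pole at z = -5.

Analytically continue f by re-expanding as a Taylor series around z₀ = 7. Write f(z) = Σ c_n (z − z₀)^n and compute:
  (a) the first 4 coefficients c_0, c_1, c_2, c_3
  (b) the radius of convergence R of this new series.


Let w = z − z₀, so z = z₀ + w.
Then -5 − z = -5 − (z₀ + w) = (-5 − z₀) − w = -12 − w.
f(z) = 1/(-12 − w) = (1/(-12)) · 1/(1 − w/(-12)) = Σ_{n≥0} w^n / (-12)^(n+1).
So c_n = 1/(-12)^(n+1):
  c_0 = 1/(-12)^1 = -1/12.
  c_1 = 1/(-12)^2 = 1/144.
  c_2 = 1/(-12)^3 = -1/1728.
  c_3 = 1/(-12)^4 = 1/20736.
The series is valid for |w/d| < 1, i.e. |z − z₀| < |d|.
Radius of convergence: R = |-5 − z₀| = |-12| = 12 (distance from z₀ to the singularity z = -5).

c_0 = -1/12, c_1 = 1/144, c_2 = -1/1728, c_3 = 1/20736; R = 12.


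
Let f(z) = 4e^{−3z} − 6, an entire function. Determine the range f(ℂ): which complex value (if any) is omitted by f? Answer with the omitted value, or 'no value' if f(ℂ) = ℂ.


Little Picard bounds the complement of f(ℂ) to at most one point.
e^{−3z} is never zero on ℂ, so 4·e^{−3z} takes every value in ℂ ∖ {0}. Adding -6 shifts the range to ℂ ∖ {-6}. Thus f omits exactly the value -6.

Omitted value: -6.
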